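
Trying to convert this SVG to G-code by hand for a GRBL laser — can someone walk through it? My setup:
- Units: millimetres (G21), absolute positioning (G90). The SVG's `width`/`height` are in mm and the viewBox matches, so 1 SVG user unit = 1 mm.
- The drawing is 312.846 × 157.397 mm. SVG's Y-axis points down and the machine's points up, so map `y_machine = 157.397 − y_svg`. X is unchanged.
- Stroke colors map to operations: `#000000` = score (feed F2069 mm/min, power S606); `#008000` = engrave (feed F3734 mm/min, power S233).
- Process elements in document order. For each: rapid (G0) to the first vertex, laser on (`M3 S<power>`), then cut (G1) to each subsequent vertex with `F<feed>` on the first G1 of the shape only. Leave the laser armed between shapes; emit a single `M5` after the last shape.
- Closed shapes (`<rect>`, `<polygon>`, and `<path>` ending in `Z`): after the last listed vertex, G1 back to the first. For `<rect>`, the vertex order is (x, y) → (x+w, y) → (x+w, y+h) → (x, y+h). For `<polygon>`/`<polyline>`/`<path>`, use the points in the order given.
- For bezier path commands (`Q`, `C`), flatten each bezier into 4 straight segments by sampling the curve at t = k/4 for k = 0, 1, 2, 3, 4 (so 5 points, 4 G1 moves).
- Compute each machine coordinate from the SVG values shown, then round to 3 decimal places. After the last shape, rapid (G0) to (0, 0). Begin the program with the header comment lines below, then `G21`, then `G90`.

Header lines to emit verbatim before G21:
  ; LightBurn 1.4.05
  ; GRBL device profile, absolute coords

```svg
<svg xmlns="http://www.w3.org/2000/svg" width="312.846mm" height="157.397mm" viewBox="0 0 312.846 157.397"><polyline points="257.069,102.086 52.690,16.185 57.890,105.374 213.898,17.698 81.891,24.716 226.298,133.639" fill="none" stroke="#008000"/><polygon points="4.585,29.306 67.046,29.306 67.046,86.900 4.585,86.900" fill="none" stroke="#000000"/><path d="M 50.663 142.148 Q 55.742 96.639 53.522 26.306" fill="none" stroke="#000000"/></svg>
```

; LightBurn 1.4.05
; GRBL device profile, absolute coords
G21
G90
G0 X257.069 Y55.311
M3 S233
G1 X52.690 Y141.212 F3734
G1 X57.890 Y52.023
G1 X213.898 Y139.699
G1 X81.891 Y132.681
G1 X226.298 Y23.758
G0 X4.585 Y128.091
M3 S606
G1 X67.046 Y128.091 F2069
G1 X67.046 Y70.497
G1 X4.585 Y70.497
G1 X4.585 Y128.091
G0 X50.663 Y15.249
M3 S606
G1 X52.746 Y39.555 F2069
G1 X53.917 Y66.964
G1 X54.176 Y97.476
G1 X53.522 Y131.091
M5
G0 X0.000 Y0.000

viewBox `0 0 312.846 157.397` with mm width/height → 1 unit = 1 mm. Flip: y_m = 157.397 − y_svg.

**Shape 1** — `<polyline>` open polyline, stroke `#008000` → engrave (S233, F3734). Machine vertices: (257.069,55.311) → (52.690,141.212) → (57.890,52.023) → (213.898,139.699) → (81.891,132.681) → (226.298,23.758). Open path.

**Shape 2** — `<polygon>` rectangle, stroke `#000000` → score (S606, F2069). Machine vertices: (4.585,128.091) → (67.046,128.091) → (67.046,70.497) → (4.585,70.497) → (4.585,128.091). Closed: final G1 returns to the first vertex.

**Shape 3** — `<path>` quadratic bezier, stroke `#000000` → score (S606, F2069). Control points (SVG): P0=(50.663,142.148), P1=(55.742,96.639), P2=(53.522,26.306); sampled at t=k/4. Machine vertices: (50.663,15.249) → (52.746,39.555) → (53.917,66.964) → (54.176,97.476) → (53.522,131.091). Open path.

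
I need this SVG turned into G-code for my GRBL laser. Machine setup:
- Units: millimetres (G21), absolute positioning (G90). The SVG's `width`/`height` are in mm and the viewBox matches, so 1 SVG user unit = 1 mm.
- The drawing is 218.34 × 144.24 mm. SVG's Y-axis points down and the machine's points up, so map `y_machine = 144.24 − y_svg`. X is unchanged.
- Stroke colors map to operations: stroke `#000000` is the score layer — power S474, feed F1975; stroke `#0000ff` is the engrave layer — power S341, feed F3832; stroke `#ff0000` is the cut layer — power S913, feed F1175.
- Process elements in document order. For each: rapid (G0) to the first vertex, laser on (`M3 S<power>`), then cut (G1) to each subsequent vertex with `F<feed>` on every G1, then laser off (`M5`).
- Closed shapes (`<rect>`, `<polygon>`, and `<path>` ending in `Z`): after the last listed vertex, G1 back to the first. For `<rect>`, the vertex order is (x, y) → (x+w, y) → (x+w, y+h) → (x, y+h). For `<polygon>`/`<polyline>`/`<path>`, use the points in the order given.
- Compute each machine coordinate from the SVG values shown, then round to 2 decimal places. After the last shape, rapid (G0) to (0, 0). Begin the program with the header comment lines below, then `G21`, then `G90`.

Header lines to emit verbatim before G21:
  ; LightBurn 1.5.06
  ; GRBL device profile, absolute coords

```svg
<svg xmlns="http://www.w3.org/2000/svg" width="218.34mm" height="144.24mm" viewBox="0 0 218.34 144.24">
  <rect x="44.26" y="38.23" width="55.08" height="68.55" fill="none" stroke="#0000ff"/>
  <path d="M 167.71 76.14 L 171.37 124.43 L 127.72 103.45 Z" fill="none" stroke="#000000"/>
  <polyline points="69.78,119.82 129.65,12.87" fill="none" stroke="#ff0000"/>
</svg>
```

; LightBurn 1.5.06
; GRBL device profile, absolute coords
G21
G90
G0 X44.26 Y106.01
M3 S341
G1 X99.34 Y106.01 F3832
G1 X99.34 Y37.46 F3832
G1 X44.26 Y37.46 F3832
G1 X44.26 Y106.01 F3832
M5
G0 X167.71 Y68.10
M3 S474
G1 X171.37 Y19.81 F1975
G1 X127.72 Y40.79 F1975
G1 X167.71 Y68.10 F1975
M5
G0 X69.78 Y24.42
M3 S913
G1 X129.65 Y131.37 F1175
M5
G0 X0.00 Y0.00

viewBox `0 0 218.34 144.24` with mm width/height → 1 unit = 1 mm. Flip: y_m = 144.24 − y_svg.

**Shape 1** — `<rect>` rectangle, stroke `#0000ff` → engrave (S341, F3832). Machine vertices: (44.26,106.01) → (99.34,106.01) → (99.34,37.46) → (44.26,37.46) → (44.26,106.01). Closed: final G1 returns to the first vertex.

**Shape 2** — `<path>` regular polygon, stroke `#000000` → score (S474, F1975). Machine vertices: (167.71,68.10) → (171.37,19.81) → (127.72,40.79) → (167.71,68.10). Closed: final G1 returns to the first vertex.

**Shape 3** — `<polyline>` line segment, stroke `#ff0000` → cut (S913, F1175). Machine vertices: (69.78,24.42) → (129.65,131.37). Open path.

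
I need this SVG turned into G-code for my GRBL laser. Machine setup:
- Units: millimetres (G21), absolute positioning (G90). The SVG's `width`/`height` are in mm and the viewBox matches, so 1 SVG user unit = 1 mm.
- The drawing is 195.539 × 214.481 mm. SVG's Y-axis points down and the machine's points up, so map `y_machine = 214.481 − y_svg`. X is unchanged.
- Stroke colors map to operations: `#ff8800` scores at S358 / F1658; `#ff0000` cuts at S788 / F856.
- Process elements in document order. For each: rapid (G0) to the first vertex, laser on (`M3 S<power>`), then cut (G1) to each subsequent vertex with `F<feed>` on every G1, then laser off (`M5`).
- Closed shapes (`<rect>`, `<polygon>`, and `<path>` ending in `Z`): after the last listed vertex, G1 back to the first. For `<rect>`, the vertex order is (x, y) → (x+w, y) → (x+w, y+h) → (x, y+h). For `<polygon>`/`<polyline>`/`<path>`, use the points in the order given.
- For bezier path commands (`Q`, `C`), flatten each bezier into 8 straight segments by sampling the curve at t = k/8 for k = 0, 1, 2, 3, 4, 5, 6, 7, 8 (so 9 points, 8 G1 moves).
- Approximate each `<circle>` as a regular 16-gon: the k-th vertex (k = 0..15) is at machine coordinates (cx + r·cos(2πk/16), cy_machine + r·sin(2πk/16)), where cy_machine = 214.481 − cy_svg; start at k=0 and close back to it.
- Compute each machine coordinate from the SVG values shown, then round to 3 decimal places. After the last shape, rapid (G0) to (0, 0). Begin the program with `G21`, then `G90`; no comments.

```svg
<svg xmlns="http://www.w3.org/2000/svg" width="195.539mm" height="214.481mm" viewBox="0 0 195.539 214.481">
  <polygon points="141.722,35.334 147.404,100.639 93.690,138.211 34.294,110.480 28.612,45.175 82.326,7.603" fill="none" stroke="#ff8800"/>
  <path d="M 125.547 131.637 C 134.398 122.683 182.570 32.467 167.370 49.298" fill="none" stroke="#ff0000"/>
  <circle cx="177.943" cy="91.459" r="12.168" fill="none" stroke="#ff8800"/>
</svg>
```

viewBox `0 0 195.539 214.481` with mm width/height → 1 unit = 1 mm. Flip: y_m = 214.481 − y_svg.

**Shape 1** — `<polygon>` regular polygon, stroke `#ff8800` → score (S358, F1658). Machine vertices: (141.722,179.147) → (147.404,113.842) → (93.690,76.270) → (34.294,104.001) → (28.612,169.306) → (82.326,206.878) → (141.722,179.147). Closed: final G1 returns to the first vertex.

**Shape 2** — `<path>` cubic bezier, stroke `#ff0000` → cut (S788, F856). Control points (SVG): P0=(125.547,131.637), P1=(134.398,122.683), P2=(182.570,32.467), P3=(167.370,49.298); sampled at t=k/8. Machine vertices: (125.547,82.844) → (130.509,89.643) → (137.953,101.854) → (146.677,117.269) → (155.478,133.683) → (163.150,148.888) → (168.492,160.677) → (170.300,166.845) → (167.370,165.183). Open path.

**Shape 3** — `<circle>` circle, stroke `#ff8800` → score (S358, F1658). Machine vertices: (190.111,123.022) → (189.185,127.678) → (186.547,131.626) → (182.599,134.264) → (177.943,135.190) → (173.287,134.264) → (169.339,131.626) → (166.701,127.678) → (165.775,123.022) → (166.701,118.366) → (169.339,114.418) → (173.287,111.780) → (177.943,110.854) → (182.599,111.780) → (186.547,114.418) → (189.185,118.366) → (190.111,123.022). Closed: final G1 returns to the first vertex.

G21
G90
G0 X141.722 Y179.147
M3 S358
G1 X147.404 Y113.842 F1658
G1 X93.690 Y76.270 F1658
G1 X34.294 Y104.001 F1658
G1 X28.612 Y169.306 F1658
G1 X82.326 Y206.878 F1658
G1 X141.722 Y179.147 F1658
M5
G0 X125.547 Y82.844
M3 S788
G1 X130.509 Y89.643 F856
G1 X137.953 Y101.854 F856
G1 X146.677 Y117.269 F856
G1 X155.478 Y133.683 F856
G1 X163.150 Y148.888 F856
G1 X168.492 Y160.677 F856
G1 X170.300 Y166.845 F856
G1 X167.370 Y165.183 F856
M5
G0 X190.111 Y123.022
M3 S358
G1 X189.185 Y127.678 F1658
G1 X186.547 Y131.626 F1658
G1 X182.599 Y134.264 F1658
G1 X177.943 Y135.190 F1658
G1 X173.287 Y134.264 F1658
G1 X169.339 Y131.626 F1658
G1 X166.701 Y127.678 F1658
G1 X165.775 Y123.022 F1658
G1 X166.701 Y118.366 F1658
G1 X169.339 Y114.418 F1658
G1 X173.287 Y111.780 F1658
G1 X177.943 Y110.854 F1658
G1 X182.599 Y111.780 F1658
G1 X186.547 Y114.418 F1658
G1 X189.185 Y118.366 F1658
G1 X190.111 Y123.022 F1658
M5
G0 X0.000 Y0.000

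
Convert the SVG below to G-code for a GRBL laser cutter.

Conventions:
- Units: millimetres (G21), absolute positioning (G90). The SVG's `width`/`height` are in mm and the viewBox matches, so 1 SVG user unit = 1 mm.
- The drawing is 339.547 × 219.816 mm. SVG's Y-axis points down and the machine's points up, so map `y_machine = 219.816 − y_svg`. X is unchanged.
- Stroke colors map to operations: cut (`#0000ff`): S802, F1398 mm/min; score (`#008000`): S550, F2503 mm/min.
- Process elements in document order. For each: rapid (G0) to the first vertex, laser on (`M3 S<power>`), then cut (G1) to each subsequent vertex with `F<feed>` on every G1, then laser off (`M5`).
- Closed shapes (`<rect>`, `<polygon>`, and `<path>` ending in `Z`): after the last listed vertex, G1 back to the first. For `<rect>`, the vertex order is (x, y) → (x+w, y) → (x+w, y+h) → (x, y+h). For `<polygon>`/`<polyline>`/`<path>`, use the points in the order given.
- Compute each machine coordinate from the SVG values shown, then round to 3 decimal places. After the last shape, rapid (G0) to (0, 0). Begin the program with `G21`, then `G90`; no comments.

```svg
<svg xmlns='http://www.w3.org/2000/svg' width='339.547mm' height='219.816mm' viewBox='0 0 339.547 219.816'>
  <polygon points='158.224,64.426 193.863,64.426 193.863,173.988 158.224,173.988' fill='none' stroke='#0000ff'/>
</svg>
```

G21
G90
G0 X158.224 Y155.390
M3 S802
G1 X193.863 Y155.390 F1398
G1 X193.863 Y45.828 F1398
G1 X158.224 Y45.828 F1398
G1 X158.224 Y155.390 F1398
M5
G0 X0.000 Y0.000

viewBox `0 0 339.547 219.816` with mm width/height → 1 unit = 1 mm. Flip: y_m = 219.816 − y_svg.

**Shape 1** — `<polygon>` rectangle, stroke `#0000ff` → cut (S802, F1398). Machine vertices: (158.224,155.390) → (193.863,155.390) → (193.863,45.828) → (158.224,45.828) → (158.224,155.390). Closed: final G1 returns to the first vertex.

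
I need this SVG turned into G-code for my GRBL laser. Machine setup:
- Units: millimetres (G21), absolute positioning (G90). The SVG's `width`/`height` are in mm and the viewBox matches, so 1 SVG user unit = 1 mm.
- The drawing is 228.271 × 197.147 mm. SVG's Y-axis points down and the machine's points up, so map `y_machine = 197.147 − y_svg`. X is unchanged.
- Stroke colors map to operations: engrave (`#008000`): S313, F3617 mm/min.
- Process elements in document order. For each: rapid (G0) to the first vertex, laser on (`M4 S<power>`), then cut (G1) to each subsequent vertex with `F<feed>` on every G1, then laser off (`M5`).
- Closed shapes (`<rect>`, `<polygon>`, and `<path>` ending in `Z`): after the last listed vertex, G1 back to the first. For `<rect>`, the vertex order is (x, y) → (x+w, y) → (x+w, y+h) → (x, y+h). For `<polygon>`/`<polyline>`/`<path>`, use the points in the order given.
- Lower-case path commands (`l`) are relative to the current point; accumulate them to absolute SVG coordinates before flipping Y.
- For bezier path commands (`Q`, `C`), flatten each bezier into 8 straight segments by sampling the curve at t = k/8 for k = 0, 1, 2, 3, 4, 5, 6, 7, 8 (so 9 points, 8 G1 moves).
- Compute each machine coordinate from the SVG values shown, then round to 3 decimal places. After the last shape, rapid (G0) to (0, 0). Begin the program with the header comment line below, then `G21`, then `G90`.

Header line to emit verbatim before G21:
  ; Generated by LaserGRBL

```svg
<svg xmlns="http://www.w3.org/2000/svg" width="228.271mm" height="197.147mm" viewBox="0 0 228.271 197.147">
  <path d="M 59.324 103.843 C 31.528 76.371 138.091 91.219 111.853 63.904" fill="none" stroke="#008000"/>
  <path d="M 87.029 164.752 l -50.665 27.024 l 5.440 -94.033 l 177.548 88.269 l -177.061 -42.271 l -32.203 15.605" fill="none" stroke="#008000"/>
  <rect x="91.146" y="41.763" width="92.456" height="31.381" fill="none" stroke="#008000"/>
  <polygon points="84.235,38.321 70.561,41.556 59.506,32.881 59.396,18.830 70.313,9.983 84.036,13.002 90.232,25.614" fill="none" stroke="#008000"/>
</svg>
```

; Generated by LaserGRBL
G21
G90
G0 X59.324 Y93.304
M4 S313
G1 X54.677 Y101.787 F3617
G1 X59.495 Y107.293 F3617
G1 X70.648 Y110.811 F3617
G1 X85.004 Y113.332 F3617
G1 X99.434 Y115.846 F3617
G1 X110.806 Y119.342 F3617
G1 X115.989 Y124.811 F3617
G1 X111.853 Y133.243 F3617
M5
G0 X87.029 Y32.395
M4 S313
G1 X36.364 Y5.371 F3617
G1 X41.804 Y99.404 F3617
G1 X219.352 Y11.135 F3617
G1 X42.291 Y53.406 F3617
G1 X10.088 Y37.801 F3617
M5
G0 X91.146 Y155.384
M4 S313
G1 X183.602 Y155.384 F3617
G1 X183.602 Y124.003 F3617
G1 X91.146 Y124.003 F3617
G1 X91.146 Y155.384 F3617
M5
G0 X84.235 Y158.826
M4 S313
G1 X70.561 Y155.591 F3617
G1 X59.506 Y164.266 F3617
G1 X59.396 Y178.317 F3617
G1 X70.313 Y187.164 F3617
G1 X84.036 Y184.145 F3617
G1 X90.232 Y171.533 F3617
G1 X84.235 Y158.826 F3617
M5
G0 X0.000 Y0.000

1 u = 1 mm; y_m = 197.147 − y.

[1] `<path>` cubic bezier, #008000→engrave S313 F3617: (59.324,93.304) → (54.677,101.787) → (59.495,107.293) → (70.648,110.811) → (85.004,113.332) → (99.434,115.846) → (110.806,119.342) → (115.989,124.811) → (111.853,133.243)

[2] `<path>` open polyline, #008000→engrave S313 F3617: (87.029,32.395) → (36.364,5.371) → (41.804,99.404) → (219.352,11.135) → (42.291,53.406) → (10.088,37.801)

[3] `<rect>` rectangle, #008000→engrave S313 F3617: (91.146,155.384) → (183.602,155.384) → (183.602,124.003) → (91.146,124.003) → (91.146,155.384) (closed)

[4] `<polygon>` regular polygon, #008000→engrave S313 F3617: (84.235,158.826) → (70.561,155.591) → (59.506,164.266) → (59.396,178.317) → (70.313,187.164) → (84.036,184.145) → (90.232,171.533) → (84.235,158.826) (closed)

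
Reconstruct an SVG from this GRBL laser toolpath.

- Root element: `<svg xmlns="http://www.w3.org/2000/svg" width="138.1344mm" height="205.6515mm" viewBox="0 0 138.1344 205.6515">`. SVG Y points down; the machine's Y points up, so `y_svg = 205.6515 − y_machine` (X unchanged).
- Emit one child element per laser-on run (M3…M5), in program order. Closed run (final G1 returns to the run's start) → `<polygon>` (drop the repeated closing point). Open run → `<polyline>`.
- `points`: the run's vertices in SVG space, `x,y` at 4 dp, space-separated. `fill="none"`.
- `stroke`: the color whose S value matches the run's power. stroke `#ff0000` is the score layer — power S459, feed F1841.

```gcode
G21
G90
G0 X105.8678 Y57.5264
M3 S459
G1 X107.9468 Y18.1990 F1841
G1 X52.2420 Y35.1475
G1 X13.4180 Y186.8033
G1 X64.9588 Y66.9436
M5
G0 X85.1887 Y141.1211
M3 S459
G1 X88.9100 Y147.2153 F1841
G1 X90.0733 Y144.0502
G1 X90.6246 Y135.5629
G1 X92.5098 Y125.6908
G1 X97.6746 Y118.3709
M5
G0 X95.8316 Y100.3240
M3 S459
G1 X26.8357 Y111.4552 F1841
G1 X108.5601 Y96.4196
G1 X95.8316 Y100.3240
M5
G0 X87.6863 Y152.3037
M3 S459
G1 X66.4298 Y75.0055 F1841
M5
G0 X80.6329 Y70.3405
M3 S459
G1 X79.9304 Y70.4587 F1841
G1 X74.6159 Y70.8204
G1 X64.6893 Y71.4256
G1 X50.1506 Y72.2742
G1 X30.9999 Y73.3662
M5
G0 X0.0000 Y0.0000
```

y_svg = 205.6515 − y_m. Every run uses S459, so all elements get stroke `#ff0000` (score).

[1] open run; points: 105.8678,148.1251 107.9468,187.4525 52.2420,170.5040 13.4180,18.8482 64.9588,138.7079

[2] open run; points: 85.1887,64.5304 88.9100,58.4362 90.0733,61.6013 90.6246,70.0886 92.5098,79.9607 97.6746,87.2806

[3] closed run; points: 95.8316,105.3275 26.8357,94.1963 108.5601,109.2319

[4] open run; points: 87.6863,53.3478 66.4298,130.6460

[5] open run; points: 80.6329,135.3110 79.9304,135.1928 74.6159,134.8311 64.6893,134.2259 50.1506,133.3773 30.9999,132.2853

<svg xmlns="http://www.w3.org/2000/svg" width="138.1344mm" height="205.6515mm" viewBox="0 0 138.1344 205.6515">
  <polyline points="105.8678,148.1251 107.9468,187.4525 52.2420,170.5040 13.4180,18.8482 64.9588,138.7079" fill="none" stroke="#ff0000"/>
  <polyline points="85.1887,64.5304 88.9100,58.4362 90.0733,61.6013 90.6246,70.0886 92.5098,79.9607 97.6746,87.2806" fill="none" stroke="#ff0000"/>
  <polygon points="95.8316,105.3275 26.8357,94.1963 108.5601,109.2319" fill="none" stroke="#ff0000"/>
  <polyline points="87.6863,53.3478 66.4298,130.6460" fill="none" stroke="#ff0000"/>
  <polyline points="80.6329,135.3110 79.9304,135.1928 74.6159,134.8311 64.6893,134.2259 50.1506,133.3773 30.9999,132.2853" fill="none" stroke="#ff0000"/>
</svg>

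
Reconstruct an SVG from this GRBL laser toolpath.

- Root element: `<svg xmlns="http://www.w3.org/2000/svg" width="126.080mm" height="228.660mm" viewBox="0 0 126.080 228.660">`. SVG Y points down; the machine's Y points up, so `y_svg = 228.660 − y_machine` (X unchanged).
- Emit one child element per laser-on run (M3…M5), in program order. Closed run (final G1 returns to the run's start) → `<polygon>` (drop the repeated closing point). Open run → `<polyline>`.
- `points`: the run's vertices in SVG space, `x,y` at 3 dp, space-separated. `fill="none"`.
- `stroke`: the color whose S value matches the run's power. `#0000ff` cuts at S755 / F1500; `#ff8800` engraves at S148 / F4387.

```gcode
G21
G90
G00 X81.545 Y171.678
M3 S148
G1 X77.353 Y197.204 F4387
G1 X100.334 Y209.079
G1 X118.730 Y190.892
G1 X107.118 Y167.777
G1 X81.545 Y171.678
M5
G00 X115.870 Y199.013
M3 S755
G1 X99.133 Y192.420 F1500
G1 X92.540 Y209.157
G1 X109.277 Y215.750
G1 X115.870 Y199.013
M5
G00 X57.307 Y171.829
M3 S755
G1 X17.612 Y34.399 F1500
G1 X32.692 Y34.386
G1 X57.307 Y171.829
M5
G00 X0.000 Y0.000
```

<svg xmlns="http://www.w3.org/2000/svg" width="126.080mm" height="228.660mm" viewBox="0 0 126.080 228.660">
  <polygon points="81.545,56.982 77.353,31.456 100.334,19.581 118.730,37.768 107.118,60.883" fill="none" stroke="#ff8800"/>
  <polygon points="115.870,29.647 99.133,36.240 92.540,19.503 109.277,12.910" fill="none" stroke="#0000ff"/>
  <polygon points="57.307,56.831 17.612,194.261 32.692,194.274" fill="none" stroke="#0000ff"/>
</svg>

y_svg = 228.660 − y_m.

[1] S148→`#ff8800` (engrave); closed run; points: 81.545,56.982 77.353,31.456 100.334,19.581 118.730,37.768 107.118,60.883

[2] S755→`#0000ff` (cut); closed run; points: 115.870,29.647 99.133,36.240 92.540,19.503 109.277,12.910

[3] S755→`#0000ff` (cut); closed run; points: 57.307,56.831 17.612,194.261 32.692,194.274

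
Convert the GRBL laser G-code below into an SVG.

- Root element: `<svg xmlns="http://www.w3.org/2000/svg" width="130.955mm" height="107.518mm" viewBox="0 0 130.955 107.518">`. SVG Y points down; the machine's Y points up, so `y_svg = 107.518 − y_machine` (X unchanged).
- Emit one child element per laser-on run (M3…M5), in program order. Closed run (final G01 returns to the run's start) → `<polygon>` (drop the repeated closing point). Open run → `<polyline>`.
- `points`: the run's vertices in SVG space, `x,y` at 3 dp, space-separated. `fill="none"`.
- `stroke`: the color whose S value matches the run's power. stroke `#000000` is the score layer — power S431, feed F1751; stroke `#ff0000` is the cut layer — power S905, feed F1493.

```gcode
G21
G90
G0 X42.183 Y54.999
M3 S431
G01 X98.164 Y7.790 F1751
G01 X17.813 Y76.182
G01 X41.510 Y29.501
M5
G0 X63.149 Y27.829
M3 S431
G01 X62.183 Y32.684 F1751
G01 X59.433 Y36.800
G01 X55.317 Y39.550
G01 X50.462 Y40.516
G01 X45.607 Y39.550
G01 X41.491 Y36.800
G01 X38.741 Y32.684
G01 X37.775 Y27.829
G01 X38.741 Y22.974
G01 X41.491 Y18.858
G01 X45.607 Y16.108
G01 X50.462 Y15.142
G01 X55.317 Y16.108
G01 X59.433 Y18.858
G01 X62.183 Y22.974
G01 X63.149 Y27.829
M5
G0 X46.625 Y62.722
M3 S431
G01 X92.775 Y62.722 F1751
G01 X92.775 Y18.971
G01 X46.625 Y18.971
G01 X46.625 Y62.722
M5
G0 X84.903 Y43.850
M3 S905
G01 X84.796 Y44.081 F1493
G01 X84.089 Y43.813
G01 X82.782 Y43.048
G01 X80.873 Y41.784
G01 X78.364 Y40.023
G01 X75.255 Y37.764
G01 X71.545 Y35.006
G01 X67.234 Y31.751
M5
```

Each laser-on run becomes one SVG element. Flip Y back into SVG space with y_svg = 107.518 − y_machine.

Run 1: power S431 maps to stroke `#000000` (score). The run is open, so emit a `<polyline>` with points (Y-flipped): 42.183,52.519 98.164,99.728 17.813,31.336 41.510,78.017.

Run 2: power S431 maps to stroke `#000000` (score). The run returns to its start, so emit a `<polygon>` with points (Y-flipped): 63.149,79.689 62.183,74.834 59.433,70.718 55.317,67.968 50.462,67.002 45.607,67.968 41.491,70.718 38.741,74.834 37.775,79.689 38.741,84.544 41.491,88.660 45.607,91.410 50.462,92.376 55.317,91.410 59.433,88.660 62.183,84.544.

Run 3: S431 ⇒ score layer `#000000`. The run returns to its start, so emit a `<polygon>` with points (Y-flipped): 46.625,44.796 92.775,44.796 92.775,88.547 46.625,88.547.

Run 4: the run's S905 means `#ff0000` (cut). The run is open, so emit a `<polyline>` with points (Y-flipped): 84.903,63.668 84.796,63.437 84.089,63.705 82.782,64.470 80.873,65.734 78.364,67.495 75.255,69.754 71.545,72.512 67.234,75.767.

<svg xmlns="http://www.w3.org/2000/svg" width="130.955mm" height="107.518mm" viewBox="0 0 130.955 107.518">
  <polyline points="42.183,52.519 98.164,99.728 17.813,31.336 41.510,78.017" fill="none" stroke="#000000"/>
  <polygon points="63.149,79.689 62.183,74.834 59.433,70.718 55.317,67.968 50.462,67.002 45.607,67.968 41.491,70.718 38.741,74.834 37.775,79.689 38.741,84.544 41.491,88.660 45.607,91.410 50.462,92.376 55.317,91.410 59.433,88.660 62.183,84.544" fill="none" stroke="#000000"/>
  <polygon points="46.625,44.796 92.775,44.796 92.775,88.547 46.625,88.547" fill="none" stroke="#000000"/>
  <polyline points="84.903,63.668 84.796,63.437 84.089,63.705 82.782,64.470 80.873,65.734 78.364,67.495 75.255,69.754 71.545,72.512 67.234,75.767" fill="none" stroke="#ff0000"/>
</svg>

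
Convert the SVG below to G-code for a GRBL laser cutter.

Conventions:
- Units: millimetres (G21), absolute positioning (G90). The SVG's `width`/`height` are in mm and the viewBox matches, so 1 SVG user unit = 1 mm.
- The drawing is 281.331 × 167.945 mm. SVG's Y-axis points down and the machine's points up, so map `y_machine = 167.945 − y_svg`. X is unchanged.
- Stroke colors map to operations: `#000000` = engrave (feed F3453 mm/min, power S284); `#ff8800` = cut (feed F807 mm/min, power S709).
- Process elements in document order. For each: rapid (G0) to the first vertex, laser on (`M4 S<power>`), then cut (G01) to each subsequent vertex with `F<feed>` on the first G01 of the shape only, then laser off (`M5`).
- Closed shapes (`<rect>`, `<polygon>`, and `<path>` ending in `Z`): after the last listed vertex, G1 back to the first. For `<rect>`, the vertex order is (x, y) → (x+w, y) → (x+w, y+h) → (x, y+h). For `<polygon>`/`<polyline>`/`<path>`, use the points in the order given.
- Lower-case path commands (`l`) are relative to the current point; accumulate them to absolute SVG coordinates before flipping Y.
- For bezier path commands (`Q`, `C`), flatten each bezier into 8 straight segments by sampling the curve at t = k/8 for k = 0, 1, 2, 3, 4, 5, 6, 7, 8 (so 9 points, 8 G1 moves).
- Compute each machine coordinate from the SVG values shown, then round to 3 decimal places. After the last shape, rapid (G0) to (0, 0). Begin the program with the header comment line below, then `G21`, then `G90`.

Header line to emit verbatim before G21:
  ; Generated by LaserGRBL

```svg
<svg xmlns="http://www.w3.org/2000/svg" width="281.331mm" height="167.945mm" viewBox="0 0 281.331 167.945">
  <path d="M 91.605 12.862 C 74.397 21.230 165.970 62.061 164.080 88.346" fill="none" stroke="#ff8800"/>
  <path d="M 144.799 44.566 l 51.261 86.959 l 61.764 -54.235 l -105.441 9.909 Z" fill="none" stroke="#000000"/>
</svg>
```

1 u = 1 mm; y_m = 167.945 − y.

[1] `<path>` cubic bezier, #ff8800→cut S709 F807: (91.605,155.083) → (89.856,150.515) → (95.935,143.455) → (107.473,134.453) → (122.098,124.060) → (137.442,112.827) → (151.133,101.306) → (160.803,90.046) → (164.080,79.599)

[2] `<path>` closed polygon, #000000→engrave S284 F3453: (144.799,123.379) → (196.060,36.420) → (257.824,90.655) → (152.383,80.746) → (144.799,123.379) (closed)

; Generated by LaserGRBL
G21
G90
G0 X91.605 Y155.083
M4 S709
G01 X89.856 Y150.515 F807
G01 X95.935 Y143.455
G01 X107.473 Y134.453
G01 X122.098 Y124.060
G01 X137.442 Y112.827
G01 X151.133 Y101.306
G01 X160.803 Y90.046
G01 X164.080 Y79.599
M5
G0 X144.799 Y123.379
M4 S284
G01 X196.060 Y36.420 F3453
G01 X257.824 Y90.655
G01 X152.383 Y80.746
G01 X144.799 Y123.379
M5
G0 X0.000 Y0.000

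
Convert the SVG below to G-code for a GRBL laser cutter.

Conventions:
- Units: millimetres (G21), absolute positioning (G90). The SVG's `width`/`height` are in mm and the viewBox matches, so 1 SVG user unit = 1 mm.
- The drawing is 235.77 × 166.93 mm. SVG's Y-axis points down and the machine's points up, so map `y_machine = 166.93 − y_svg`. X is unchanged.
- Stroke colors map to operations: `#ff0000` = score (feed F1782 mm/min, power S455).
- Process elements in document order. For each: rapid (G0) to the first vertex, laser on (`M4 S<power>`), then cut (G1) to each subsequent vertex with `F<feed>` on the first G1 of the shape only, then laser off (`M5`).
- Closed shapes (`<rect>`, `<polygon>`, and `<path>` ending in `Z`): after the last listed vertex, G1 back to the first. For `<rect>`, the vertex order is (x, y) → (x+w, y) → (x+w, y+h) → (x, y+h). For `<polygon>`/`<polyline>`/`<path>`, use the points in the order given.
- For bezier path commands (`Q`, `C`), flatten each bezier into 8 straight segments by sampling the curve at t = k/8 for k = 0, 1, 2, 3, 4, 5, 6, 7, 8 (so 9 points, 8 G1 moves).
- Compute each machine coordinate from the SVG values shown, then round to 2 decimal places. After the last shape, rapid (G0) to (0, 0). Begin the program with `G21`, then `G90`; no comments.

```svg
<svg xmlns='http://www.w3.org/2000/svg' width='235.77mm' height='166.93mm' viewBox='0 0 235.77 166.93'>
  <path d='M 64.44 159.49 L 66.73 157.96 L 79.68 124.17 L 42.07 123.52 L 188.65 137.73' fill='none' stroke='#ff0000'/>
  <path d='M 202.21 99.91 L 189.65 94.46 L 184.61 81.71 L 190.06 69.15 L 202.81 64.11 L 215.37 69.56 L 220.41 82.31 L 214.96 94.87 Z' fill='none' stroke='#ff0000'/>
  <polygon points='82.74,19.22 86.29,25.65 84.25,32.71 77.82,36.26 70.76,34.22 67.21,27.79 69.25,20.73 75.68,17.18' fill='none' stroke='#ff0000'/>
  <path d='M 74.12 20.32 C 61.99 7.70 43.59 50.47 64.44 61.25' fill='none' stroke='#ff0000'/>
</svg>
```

G21
G90
G0 X64.44 Y7.44
M4 S455
G1 X66.73 Y8.97 F1782
G1 X79.68 Y42.76
G1 X42.07 Y43.41
G1 X188.65 Y29.20
M5
G0 X202.21 Y67.02
M4 S455
G1 X189.65 Y72.47 F1782
G1 X184.61 Y85.22
G1 X190.06 Y97.78
G1 X202.81 Y102.82
G1 X215.37 Y97.37
G1 X220.41 Y84.62
G1 X214.96 Y72.06
G1 X202.21 Y67.02
M5
G0 X82.74 Y147.71
M4 S455
G1 X86.29 Y141.28 F1782
G1 X84.25 Y134.22
G1 X77.82 Y130.67
G1 X70.76 Y132.71
G1 X67.21 Y139.14
G1 X69.25 Y146.20
G1 X75.68 Y149.75
G1 X82.74 Y147.71
M5
G0 X74.12 Y146.61
M4 S455
G1 X69.37 Y148.92 F1782
G1 X64.56 Y147.05
G1 X60.23 Y142.05
G1 X56.91 Y134.92
G1 X55.14 Y126.70
G1 X55.45 Y118.40
G1 X58.37 Y111.05
G1 X64.44 Y105.68
M5
G0 X0.00 Y0.00

1 u = 1 mm; y_m = 166.93 − y.

[1] `<path>` open polyline, #ff0000→score S455 F1782: (64.44,7.44) → (66.73,8.97) → (79.68,42.76) → (42.07,43.41) → (188.65,29.20)

[2] `<path>` regular polygon, #ff0000→score S455 F1782: (202.21,67.02) → (189.65,72.47) → (184.61,85.22) → (190.06,97.78) → (202.81,102.82) → (215.37,97.37) → (220.41,84.62) → (214.96,72.06) → (202.21,67.02) (closed)

[3] `<polygon>` regular polygon, #ff0000→score S455 F1782: (82.74,147.71) → (86.29,141.28) → (84.25,134.22) → (77.82,130.67) → (70.76,132.71) → (67.21,139.14) → (69.25,146.20) → (75.68,149.75) → (82.74,147.71) (closed)

[4] `<path>` cubic bezier, #ff0000→score S455 F1782: (74.12,146.61) → (69.37,148.92) → (64.56,147.05) → (60.23,142.05) → (56.91,134.92) → (55.14,126.70) → (55.45,118.40) → (58.37,111.05) → (64.44,105.68)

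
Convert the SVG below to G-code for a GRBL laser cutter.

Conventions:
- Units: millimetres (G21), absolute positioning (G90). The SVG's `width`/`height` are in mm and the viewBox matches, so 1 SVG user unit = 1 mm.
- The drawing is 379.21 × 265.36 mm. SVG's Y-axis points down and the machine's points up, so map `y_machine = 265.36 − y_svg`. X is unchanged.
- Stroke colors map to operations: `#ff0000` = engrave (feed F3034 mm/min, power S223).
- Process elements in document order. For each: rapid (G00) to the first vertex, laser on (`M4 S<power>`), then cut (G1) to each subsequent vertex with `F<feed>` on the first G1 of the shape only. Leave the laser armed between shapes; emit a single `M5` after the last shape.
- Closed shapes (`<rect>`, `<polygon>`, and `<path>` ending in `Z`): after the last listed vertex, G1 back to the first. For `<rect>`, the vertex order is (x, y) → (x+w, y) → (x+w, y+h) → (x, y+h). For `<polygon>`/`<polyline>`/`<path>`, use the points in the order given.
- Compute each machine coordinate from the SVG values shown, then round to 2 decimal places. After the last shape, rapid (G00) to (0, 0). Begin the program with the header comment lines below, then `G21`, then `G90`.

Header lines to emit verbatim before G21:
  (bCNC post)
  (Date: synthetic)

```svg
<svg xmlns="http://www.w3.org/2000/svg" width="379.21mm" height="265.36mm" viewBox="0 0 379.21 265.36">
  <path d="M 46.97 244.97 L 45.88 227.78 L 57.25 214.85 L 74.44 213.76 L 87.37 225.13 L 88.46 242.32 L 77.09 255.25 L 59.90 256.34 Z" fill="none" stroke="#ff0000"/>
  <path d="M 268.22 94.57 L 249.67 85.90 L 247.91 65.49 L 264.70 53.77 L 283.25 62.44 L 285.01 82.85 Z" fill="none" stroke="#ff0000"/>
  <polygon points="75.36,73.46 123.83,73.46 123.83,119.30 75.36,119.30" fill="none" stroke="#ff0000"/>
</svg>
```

viewBox `0 0 379.21 265.36` with mm width/height → 1 unit = 1 mm. Flip: y_m = 265.36 − y_svg.

**Shape 1** — `<path>` regular polygon, stroke `#ff0000` → engrave (S223, F3034). Machine vertices: (46.97,20.39) → (45.88,37.58) → (57.25,50.51) → (74.44,51.60) → (87.37,40.23) → (88.46,23.04) → (77.09,10.11) → (59.90,9.02) → (46.97,20.39). Closed: final G1 returns to the first vertex.

**Shape 2** — `<path>` regular polygon, stroke `#ff0000` → engrave (S223, F3034). Machine vertices: (268.22,170.79) → (249.67,179.46) → (247.91,199.87) → (264.70,211.59) → (283.25,202.92) → (285.01,182.51) → (268.22,170.79). Closed: final G1 returns to the first vertex.

**Shape 3** — `<polygon>` rectangle, stroke `#ff0000` → engrave (S223, F3034). Machine vertices: (75.36,191.90) → (123.83,191.90) → (123.83,146.06) → (75.36,146.06) → (75.36,191.90). Closed: final G1 returns to the first vertex.

(bCNC post)
(Date: synthetic)
G21
G90
G00 X46.97 Y20.39
M4 S223
G1 X45.88 Y37.58 F3034
G1 X57.25 Y50.51
G1 X74.44 Y51.60
G1 X87.37 Y40.23
G1 X88.46 Y23.04
G1 X77.09 Y10.11
G1 X59.90 Y9.02
G1 X46.97 Y20.39
G00 X268.22 Y170.79
M4 S223
G1 X249.67 Y179.46 F3034
G1 X247.91 Y199.87
G1 X264.70 Y211.59
G1 X283.25 Y202.92
G1 X285.01 Y182.51
G1 X268.22 Y170.79
G00 X75.36 Y191.90
M4 S223
G1 X123.83 Y191.90 F3034
G1 X123.83 Y146.06
G1 X75.36 Y146.06
G1 X75.36 Y191.90
M5
G00 X0.00 Y0.00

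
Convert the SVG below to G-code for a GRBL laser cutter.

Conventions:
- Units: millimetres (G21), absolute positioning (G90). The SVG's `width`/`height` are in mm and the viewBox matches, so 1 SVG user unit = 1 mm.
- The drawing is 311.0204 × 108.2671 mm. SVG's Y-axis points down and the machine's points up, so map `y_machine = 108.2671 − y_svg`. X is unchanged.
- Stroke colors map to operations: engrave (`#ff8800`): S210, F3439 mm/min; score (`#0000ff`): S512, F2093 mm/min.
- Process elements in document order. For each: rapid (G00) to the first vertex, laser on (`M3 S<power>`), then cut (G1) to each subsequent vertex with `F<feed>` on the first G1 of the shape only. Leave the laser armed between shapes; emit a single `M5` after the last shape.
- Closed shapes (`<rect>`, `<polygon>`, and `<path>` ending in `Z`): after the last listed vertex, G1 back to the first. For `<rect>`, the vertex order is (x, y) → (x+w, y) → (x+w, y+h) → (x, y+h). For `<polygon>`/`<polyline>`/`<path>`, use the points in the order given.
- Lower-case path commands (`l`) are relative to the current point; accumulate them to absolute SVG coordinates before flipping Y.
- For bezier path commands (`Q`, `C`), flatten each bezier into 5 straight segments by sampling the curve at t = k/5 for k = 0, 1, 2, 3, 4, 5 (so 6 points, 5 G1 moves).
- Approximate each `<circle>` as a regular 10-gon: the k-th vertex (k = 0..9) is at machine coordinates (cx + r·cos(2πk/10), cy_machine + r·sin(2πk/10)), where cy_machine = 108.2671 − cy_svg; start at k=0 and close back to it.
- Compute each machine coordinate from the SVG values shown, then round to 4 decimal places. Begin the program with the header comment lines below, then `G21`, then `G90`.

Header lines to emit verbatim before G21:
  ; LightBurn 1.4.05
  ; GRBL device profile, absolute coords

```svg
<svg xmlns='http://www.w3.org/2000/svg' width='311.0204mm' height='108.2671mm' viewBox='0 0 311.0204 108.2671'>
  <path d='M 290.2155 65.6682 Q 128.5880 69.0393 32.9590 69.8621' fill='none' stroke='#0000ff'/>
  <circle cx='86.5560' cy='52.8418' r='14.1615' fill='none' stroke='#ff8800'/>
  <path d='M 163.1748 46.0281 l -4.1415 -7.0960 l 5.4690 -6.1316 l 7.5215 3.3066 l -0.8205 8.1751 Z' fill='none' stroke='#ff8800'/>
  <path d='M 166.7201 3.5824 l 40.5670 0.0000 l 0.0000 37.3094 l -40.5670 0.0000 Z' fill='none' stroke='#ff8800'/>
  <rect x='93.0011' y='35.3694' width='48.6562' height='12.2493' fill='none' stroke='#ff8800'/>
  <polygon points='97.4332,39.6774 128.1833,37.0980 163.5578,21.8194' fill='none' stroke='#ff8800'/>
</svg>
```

Since the viewBox matches the mm dimensions, user units are millimetres directly. The only transform is the Y-flip y_m = 108.2671 − y_svg.

Shape 1 is a quadratic bezier drawn with `<path>`. Its stroke #0000ff means score at S512, F2093. After flipping Y the toolpath is (290.2155,42.5989) → (228.2044,41.3524) → (171.4733,40.3097) → (120.0220,39.4710) → (73.8505,38.8361) → (32.9590,38.4050).

Shape 2 is a circle drawn with `<circle>`. Its stroke #ff8800 means engrave at S210, F3439. After flipping Y the toolpath is (100.7175,55.4253) → (98.0129,63.7492) → (90.9321,68.8937) → (82.1799,68.8937) → (75.0991,63.7492) → (72.3945,55.4253) → (75.0991,47.1014) → (82.1799,41.9569) → (90.9321,41.9569) → (98.0129,47.1014) → (100.7175,55.4253), returning to the start.

Shape 3 is a regular polygon drawn with `<path>`. Its stroke #ff8800 means engrave at S210, F3439. After flipping Y the toolpath is (163.1748,62.2390) → (159.0333,69.3350) → (164.5023,75.4666) → (172.0238,72.1600) → (171.2033,63.9849) → (163.1748,62.2390), returning to the start.

Shape 4 is a rectangle drawn with `<path>`. Its stroke #ff8800 means engrave at S210, F3439. After flipping Y the toolpath is (166.7201,104.6847) → (207.2871,104.6847) → (207.2871,67.3753) → (166.7201,67.3753) → (166.7201,104.6847), returning to the start.

Shape 5 is a rectangle drawn with `<rect>`. Its stroke #ff8800 means engrave at S210, F3439. After flipping Y the toolpath is (93.0011,72.8977) → (141.6573,72.8977) → (141.6573,60.6484) → (93.0011,60.6484) → (93.0011,72.8977), returning to the start.

Shape 6 is a closed polygon drawn with `<polygon>`. Its stroke #ff8800 means engrave at S210, F3439. After flipping Y the toolpath is (97.4332,68.5897) → (128.1833,71.1691) → (163.5578,86.4477) → (97.4332,68.5897), returning to the start.

; LightBurn 1.4.05
; GRBL device profile, absolute coords
G21
G90
G00 X290.2155 Y42.5989
M3 S512
G1 X228.2044 Y41.3524 F2093
G1 X171.4733 Y40.3097
G1 X120.0220 Y39.4710
G1 X73.8505 Y38.8361
G1 X32.9590 Y38.4050
G00 X100.7175 Y55.4253
M3 S210
G1 X98.0129 Y63.7492 F3439
G1 X90.9321 Y68.8937
G1 X82.1799 Y68.8937
G1 X75.0991 Y63.7492
G1 X72.3945 Y55.4253
G1 X75.0991 Y47.1014
G1 X82.1799 Y41.9569
G1 X90.9321 Y41.9569
G1 X98.0129 Y47.1014
G1 X100.7175 Y55.4253
G00 X163.1748 Y62.2390
M3 S210
G1 X159.0333 Y69.3350 F3439
G1 X164.5023 Y75.4666
G1 X172.0238 Y72.1600
G1 X171.2033 Y63.9849
G1 X163.1748 Y62.2390
G00 X166.7201 Y104.6847
M3 S210
G1 X207.2871 Y104.6847 F3439
G1 X207.2871 Y67.3753
G1 X166.7201 Y67.3753
G1 X166.7201 Y104.6847
G00 X93.0011 Y72.8977
M3 S210
G1 X141.6573 Y72.8977 F3439
G1 X141.6573 Y60.6484
G1 X93.0011 Y60.6484
G1 X93.0011 Y72.8977
G00 X97.4332 Y68.5897
M3 S210
G1 X128.1833 Y71.1691 F3439
G1 X163.5578 Y86.4477
G1 X97.4332 Y68.5897
M5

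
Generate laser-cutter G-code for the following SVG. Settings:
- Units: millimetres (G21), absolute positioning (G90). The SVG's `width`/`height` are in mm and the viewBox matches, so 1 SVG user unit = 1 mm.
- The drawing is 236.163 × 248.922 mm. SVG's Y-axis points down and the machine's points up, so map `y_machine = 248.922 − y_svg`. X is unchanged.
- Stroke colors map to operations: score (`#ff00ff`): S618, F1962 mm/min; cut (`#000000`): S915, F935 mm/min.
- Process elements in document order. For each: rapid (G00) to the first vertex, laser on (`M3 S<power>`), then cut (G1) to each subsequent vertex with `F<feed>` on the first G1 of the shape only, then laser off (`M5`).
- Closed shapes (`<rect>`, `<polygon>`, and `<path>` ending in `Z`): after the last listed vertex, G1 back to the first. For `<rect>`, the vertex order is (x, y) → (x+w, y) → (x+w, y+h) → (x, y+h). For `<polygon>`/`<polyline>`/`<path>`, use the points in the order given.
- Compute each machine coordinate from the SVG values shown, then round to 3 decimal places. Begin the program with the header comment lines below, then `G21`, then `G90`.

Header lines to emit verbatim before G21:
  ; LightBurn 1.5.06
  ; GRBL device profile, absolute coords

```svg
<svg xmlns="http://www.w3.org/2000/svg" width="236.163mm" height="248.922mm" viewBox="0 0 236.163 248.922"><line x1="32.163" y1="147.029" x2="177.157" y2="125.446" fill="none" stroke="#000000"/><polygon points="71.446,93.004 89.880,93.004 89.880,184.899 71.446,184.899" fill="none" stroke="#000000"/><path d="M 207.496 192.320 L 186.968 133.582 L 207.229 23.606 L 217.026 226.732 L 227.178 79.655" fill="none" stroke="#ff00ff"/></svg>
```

; LightBurn 1.5.06
; GRBL device profile, absolute coords
G21
G90
G00 X32.163 Y101.893
M3 S915
G1 X177.157 Y123.476 F935
M5
G00 X71.446 Y155.918
M3 S915
G1 X89.880 Y155.918 F935
G1 X89.880 Y64.023
G1 X71.446 Y64.023
G1 X71.446 Y155.918
M5
G00 X207.496 Y56.602
M3 S618
G1 X186.968 Y115.340 F1962
G1 X207.229 Y225.316
G1 X217.026 Y22.190
G1 X227.178 Y169.267
M5

viewBox `0 0 236.163 248.922` with mm width/height → 1 unit = 1 mm. Flip: y_m = 248.922 − y_svg.

**Shape 1** — `<line>` line segment, stroke `#000000` → cut (S915, F935). Machine vertices: (32.163,101.893) → (177.157,123.476). Open path.

**Shape 2** — `<polygon>` rectangle, stroke `#000000` → cut (S915, F935). Machine vertices: (71.446,155.918) → (89.880,155.918) → (89.880,64.023) → (71.446,64.023) → (71.446,155.918). Closed: final G1 returns to the first vertex.

**Shape 3** — `<path>` open polyline, stroke `#ff00ff` → score (S618, F1962). Machine vertices: (207.496,56.602) → (186.968,115.340) → (207.229,225.316) → (217.026,22.190) → (227.178,169.267). Open path.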